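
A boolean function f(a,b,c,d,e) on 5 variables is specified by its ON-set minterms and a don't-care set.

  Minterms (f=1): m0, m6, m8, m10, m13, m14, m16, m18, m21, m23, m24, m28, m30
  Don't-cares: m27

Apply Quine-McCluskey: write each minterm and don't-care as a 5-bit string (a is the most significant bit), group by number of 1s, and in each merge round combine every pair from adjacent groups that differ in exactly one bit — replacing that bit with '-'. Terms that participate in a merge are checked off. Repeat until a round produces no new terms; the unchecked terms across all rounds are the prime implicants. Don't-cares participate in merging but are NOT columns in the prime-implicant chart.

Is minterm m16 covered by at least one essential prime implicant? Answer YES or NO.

Round 0: 00000✓ 00110✓ 01000✓ 01010✓ 01101 01110✓ 10000✓ 10010✓ 10101✓ 10111✓ 11000✓ 11011 11100✓ 11110✓
Round 1: -0000✓ -1000✓ -1110 0-000✓ 0-110 01-10 010-0 1-000✓ 100-0 101-1 11-00 111-0
Round 2: --000
PIs = {--000, -1110, 0-110, 01-10, 010-0, 01101, 100-0, 101-1, 11-00, 11011, 111-0}
Coverage chart:
  m0: --000 ←essential
  m6: 0-110 ←essential
  m8: --000,010-0
  m10: 01-10,010-0
  m13: 01101 ←essential
  m14: -1110,0-110,01-10
  m16: --000,100-0
  m18: 100-0 ←essential
  m21: 101-1 ←essential
  m23: 101-1 ←essential
  m24: --000,11-00
  m28: 11-00,111-0
  m30: -1110,111-0
Essential: --000, 0-110, 01101, 100-0, 101-1

YES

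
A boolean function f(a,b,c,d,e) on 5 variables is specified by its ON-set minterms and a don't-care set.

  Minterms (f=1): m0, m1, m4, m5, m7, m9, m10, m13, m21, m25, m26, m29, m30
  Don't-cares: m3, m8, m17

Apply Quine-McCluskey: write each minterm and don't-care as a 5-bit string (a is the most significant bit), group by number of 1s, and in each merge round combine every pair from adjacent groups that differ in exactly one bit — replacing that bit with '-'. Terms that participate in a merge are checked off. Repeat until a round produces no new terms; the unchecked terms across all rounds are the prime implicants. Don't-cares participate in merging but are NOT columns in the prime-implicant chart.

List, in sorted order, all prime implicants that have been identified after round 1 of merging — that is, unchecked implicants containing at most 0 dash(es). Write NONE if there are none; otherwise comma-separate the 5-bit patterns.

NONE

[col 0] 00000*, 00001*, 00011*, 00100*, 00101*, 00111*, 01000*, 01001*, 01010*, 01101*, 10001*, 10101*, 11001*, 11010*, 11101*, 11110*
[col 1] -0001*, -0101*, -1001*, -1010, -1101*, 0-000*, 0-001*, 0-101*, 00-00*, 00-01*, 00-11*, 000-1*, 0000-*, 001-1*, 0010-*, 01-01*, 010-0, 0100-*, 1-001*, 1-101*, 10-01*, 11-01*, 11-10
[col 2] --001*, --101*, -0-01*, -1-01*, 0--01*, 0-00-, 00--1, 00-0-, 1--01*
[col 3] ---01
Prime implicants: ---01, -1010, 0-00-, 00--1, 00-0-, 010-0, 11-10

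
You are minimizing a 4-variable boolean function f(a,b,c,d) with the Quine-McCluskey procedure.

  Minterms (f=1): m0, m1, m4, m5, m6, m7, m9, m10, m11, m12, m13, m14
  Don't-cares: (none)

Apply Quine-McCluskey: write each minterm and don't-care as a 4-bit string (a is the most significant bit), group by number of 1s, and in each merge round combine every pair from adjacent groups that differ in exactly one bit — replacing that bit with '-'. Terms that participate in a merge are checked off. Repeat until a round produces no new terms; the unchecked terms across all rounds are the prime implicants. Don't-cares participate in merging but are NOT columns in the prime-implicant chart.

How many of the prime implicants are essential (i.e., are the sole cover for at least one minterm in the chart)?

Round 0: 0000✓ 0001✓ 0100✓ 0101✓ 0110✓ 0111✓ 1001✓ 1010✓ 1011✓ 1100✓ 1101✓ 1110✓
Round 1: -001✓ -100✓ -101✓ -110✓ 0-00✓ 0-01✓ 000-✓ 01-0✓ 01-1✓ 010-✓ 011-✓ 1-01✓ 1-10 10-1 101- 11-0✓ 110-✓
Round 2: --01 -1-0 -10- 0-0- 01--
PIs = {--01, -1-0, -10-, 0-0-, 01--, 1-10, 10-1, 101-}
Coverage chart:
  m0: 0-0- ←essential
  m1: --01,0-0-
  m4: -1-0,-10-,0-0-,01--
  m5: --01,-10-,0-0-,01--
  m6: -1-0,01--
  m7: 01-- ←essential
  m9: --01,10-1
  m10: 1-10,101-
  m11: 10-1,101-
  m12: -1-0,-10-
  m13: --01,-10-
  m14: -1-0,1-10
Essential: 0-0-, 01--

2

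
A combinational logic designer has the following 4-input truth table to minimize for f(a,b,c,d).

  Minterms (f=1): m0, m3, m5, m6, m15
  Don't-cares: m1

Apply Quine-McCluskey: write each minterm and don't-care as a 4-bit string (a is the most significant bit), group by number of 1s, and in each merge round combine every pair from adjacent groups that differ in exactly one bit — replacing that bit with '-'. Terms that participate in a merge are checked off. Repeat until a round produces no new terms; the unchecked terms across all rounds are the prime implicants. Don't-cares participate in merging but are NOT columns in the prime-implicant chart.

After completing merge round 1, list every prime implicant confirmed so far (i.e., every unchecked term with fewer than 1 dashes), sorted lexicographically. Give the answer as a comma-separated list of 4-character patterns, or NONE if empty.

[col 0] 0000*, 0001*, 0011*, 0101*, 0110, 1111
[col 1] 0-01, 00-1, 000-
Prime implicants: 0-01, 00-1, 000-, 0110, 1111

0110, 1111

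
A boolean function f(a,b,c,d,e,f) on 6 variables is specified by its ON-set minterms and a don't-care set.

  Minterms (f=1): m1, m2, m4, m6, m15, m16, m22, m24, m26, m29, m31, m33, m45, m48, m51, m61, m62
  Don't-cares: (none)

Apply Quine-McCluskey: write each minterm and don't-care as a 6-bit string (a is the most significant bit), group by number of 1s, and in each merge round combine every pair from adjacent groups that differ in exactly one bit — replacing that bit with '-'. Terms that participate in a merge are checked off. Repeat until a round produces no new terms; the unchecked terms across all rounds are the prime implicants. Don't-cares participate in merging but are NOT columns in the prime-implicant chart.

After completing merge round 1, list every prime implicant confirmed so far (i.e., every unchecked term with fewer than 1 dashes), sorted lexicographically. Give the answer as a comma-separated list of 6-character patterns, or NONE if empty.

size-2^0 implicants → 000001(✓)  000010(✓)  000100(✓)  000110(✓)  001111(✓)  010000(✓)  010110(✓)  011000(✓)  011010(✓)  011101(✓)  011111(✓)  100001(✓)  101101(✓)  110000(✓)  110011  111101(✓)  111110
size-2^1 implicants → -00001  -10000  -11101  0-0110  0-1111  000-10  0001-0  01-000  0110-0  0111-1  1-1101
Unchecked terms (primes): -00001, -10000, -11101, 0-0110, 0-1111, 000-10, 0001-0, 01-000, 0110-0, 0111-1, 1-1101, 110011, 111110

110011, 111110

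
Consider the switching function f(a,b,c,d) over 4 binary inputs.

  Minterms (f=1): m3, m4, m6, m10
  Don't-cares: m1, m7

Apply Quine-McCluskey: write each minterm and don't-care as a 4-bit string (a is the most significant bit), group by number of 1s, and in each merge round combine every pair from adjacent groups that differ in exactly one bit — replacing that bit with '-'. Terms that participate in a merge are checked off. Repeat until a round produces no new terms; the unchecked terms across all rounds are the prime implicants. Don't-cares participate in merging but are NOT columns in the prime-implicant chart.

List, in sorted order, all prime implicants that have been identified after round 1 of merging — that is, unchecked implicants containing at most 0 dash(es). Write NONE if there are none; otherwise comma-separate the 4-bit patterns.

[col 0] 0001*, 0011*, 0100*, 0110*, 0111*, 1010
[col 1] 0-11, 00-1, 01-0, 011-
Prime implicants: 0-11, 00-1, 01-0, 011-, 1010

1010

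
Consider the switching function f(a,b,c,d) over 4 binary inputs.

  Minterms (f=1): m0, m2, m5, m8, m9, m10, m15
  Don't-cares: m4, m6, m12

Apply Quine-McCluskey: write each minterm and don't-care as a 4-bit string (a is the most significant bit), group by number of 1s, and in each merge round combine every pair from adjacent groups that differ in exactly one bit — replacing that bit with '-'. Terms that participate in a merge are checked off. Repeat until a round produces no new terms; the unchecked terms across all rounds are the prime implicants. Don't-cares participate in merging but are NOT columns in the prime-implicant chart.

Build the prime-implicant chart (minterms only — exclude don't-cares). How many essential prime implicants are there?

[col 0] 0000*, 0010*, 0100*, 0101*, 0110*, 1000*, 1001*, 1010*, 1100*, 1111
[col 1] -000*, -010*, -100*, 0-00*, 0-10*, 00-0*, 01-0*, 010-, 1-00*, 10-0*, 100-
[col 2] --00, -0-0, 0--0
Prime implicants: --00, -0-0, 0--0, 010-, 100-, 1111
PI chart (minterm → PIs covering it):
  0 | --00,-0-0,0--0
  2 | -0-0,0--0
  5 | 010-  (sole → essential)
  8 | --00,-0-0,100-
  9 | 100-  (sole → essential)
  10 | -0-0  (sole → essential)
  15 | 1111  (sole → essential)
Essential prime implicants: -0-0, 010-, 100-, 1111

4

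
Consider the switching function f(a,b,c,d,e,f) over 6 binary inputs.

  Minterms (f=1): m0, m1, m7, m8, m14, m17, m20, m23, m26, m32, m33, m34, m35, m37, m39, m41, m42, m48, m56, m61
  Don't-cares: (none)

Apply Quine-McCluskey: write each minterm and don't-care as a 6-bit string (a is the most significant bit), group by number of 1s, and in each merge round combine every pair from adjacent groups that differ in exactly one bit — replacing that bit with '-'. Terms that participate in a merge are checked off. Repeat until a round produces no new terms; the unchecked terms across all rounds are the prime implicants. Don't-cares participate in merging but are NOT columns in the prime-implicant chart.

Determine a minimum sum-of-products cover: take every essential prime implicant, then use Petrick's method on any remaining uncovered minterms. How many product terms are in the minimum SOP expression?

[col 0] 000000*, 000001*, 000111*, 001000*, 001110, 010001*, 010100, 010111*, 011010, 100000*, 100001*, 100010*, 100011*, 100101*, 100111*, 101001*, 101010*, 110000*, 111000*, 111101
[col 1] -00000*, -00001*, -00111, 0-0001, 0-0111, 00-000, 00000-*, 1-0000, 10-001, 10-010, 100-01*, 100-11*, 1000-0*, 1000-1*, 10000-*, 10001-*, 1001-1*, 11-000
[col 2] -0000-, 100--1, 1000--
Prime implicants: -0000-, -00111, 0-0001, 0-0111, 00-000, 001110, 010100, 011010, 1-0000, 10-001, 10-010, 100--1, 1000--, 11-000, 111101
PI chart (minterm → PIs covering it):
  0 | -0000-,00-000
  1 | -0000-,0-0001
  7 | -00111,0-0111
  8 | 00-000  (sole → essential)
  14 | 001110  (sole → essential)
  17 | 0-0001  (sole → essential)
  20 | 010100  (sole → essential)
  23 | 0-0111  (sole → essential)
  26 | 011010  (sole → essential)
  32 | -0000-,1-0000,1000--
  33 | -0000-,10-001,100--1,1000--
  34 | 10-010,1000--
  35 | 100--1,1000--
  37 | 100--1  (sole → essential)
  39 | -00111,100--1
  41 | 10-001  (sole → essential)
  42 | 10-010  (sole → essential)
  48 | 1-0000,11-000
  56 | 11-000  (sole → essential)
  61 | 111101  (sole → essential)
Essential prime implicants: 0-0001, 0-0111, 00-000, 001110, 010100, 011010, 10-001, 10-010, 100--1, 11-000, 111101
Petrick residual → -0000-
Minimum SOP uses 12 PIs: b'c'd'e' + a'c'd'e'f + a'c'def + a'b'd'e'f' + a'b'cdef' + a'bc'de'f' + a'bcd'ef' + ab'd'e'f + ab'd'ef' + ab'c'f + abd'e'f' + abcde'f

12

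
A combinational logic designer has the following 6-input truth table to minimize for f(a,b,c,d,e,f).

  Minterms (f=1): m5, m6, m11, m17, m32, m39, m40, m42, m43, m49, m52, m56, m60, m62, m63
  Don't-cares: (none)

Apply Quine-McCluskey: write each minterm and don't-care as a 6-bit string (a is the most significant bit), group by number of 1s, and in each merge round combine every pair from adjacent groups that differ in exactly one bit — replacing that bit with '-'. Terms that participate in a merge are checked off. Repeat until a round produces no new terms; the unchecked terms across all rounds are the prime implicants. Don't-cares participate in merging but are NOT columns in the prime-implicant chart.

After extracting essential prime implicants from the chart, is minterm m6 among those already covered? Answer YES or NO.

Round 0: 000101 000110 001011✓ 010001✓ 100000✓ 100111 101000✓ 101010✓ 101011✓ 110001✓ 110100✓ 111000✓ 111100✓ 111110✓ 111111✓
Round 1: -01011 -10001 1-1000 10-000 1010-0 10101- 11-100 111-00 1111-0 11111-
PIs = {-01011, -10001, 000101, 000110, 1-1000, 10-000, 100111, 1010-0, 10101-, 11-100, 111-00, 1111-0, 11111-}
Coverage chart:
  m5: 000101 ←essential
  m6: 000110 ←essential
  m11: -01011 ←essential
  m17: -10001 ←essential
  m32: 10-000 ←essential
  m39: 100111 ←essential
  m40: 1-1000,10-000,1010-0
  m42: 1010-0,10101-
  m43: -01011,10101-
  m49: -10001 ←essential
  m52: 11-100 ←essential
  m56: 1-1000,111-00
  m60: 11-100,111-00,1111-0
  m62: 1111-0,11111-
  m63: 11111- ←essential
Essential: -01011, -10001, 000101, 000110, 10-000, 100111, 11-100, 11111-

YES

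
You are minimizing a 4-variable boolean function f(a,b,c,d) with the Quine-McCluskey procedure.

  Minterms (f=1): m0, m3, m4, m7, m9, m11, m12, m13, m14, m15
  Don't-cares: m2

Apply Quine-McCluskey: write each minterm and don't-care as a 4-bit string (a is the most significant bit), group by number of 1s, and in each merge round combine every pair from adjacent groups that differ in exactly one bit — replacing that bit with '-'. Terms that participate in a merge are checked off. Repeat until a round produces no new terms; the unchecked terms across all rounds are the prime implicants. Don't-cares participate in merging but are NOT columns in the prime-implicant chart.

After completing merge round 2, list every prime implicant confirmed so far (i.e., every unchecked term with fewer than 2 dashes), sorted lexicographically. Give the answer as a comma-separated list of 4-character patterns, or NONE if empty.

-100, 0-00, 00-0, 001-

[col 0] 0000*, 0010*, 0011*, 0100*, 0111*, 1001*, 1011*, 1100*, 1101*, 1110*, 1111*
[col 1] -011*, -100, -111*, 0-00, 0-11*, 00-0, 001-, 1-01*, 1-11*, 10-1*, 11-0*, 11-1*, 110-*, 111-*
[col 2] --11, 1--1, 11--
Prime implicants: --11, -100, 0-00, 00-0, 001-, 1--1, 11--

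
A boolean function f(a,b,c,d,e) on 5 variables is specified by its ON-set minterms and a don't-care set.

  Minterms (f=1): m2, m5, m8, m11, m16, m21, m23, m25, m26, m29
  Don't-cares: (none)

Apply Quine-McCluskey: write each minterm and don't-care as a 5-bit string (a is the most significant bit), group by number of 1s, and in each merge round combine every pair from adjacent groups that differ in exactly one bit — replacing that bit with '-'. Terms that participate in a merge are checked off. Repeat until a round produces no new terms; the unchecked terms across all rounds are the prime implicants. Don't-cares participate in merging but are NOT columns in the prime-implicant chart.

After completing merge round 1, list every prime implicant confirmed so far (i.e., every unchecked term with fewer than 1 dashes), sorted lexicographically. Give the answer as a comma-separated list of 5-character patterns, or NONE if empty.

[col 0] 00010, 00101*, 01000, 01011, 10000, 10101*, 10111*, 11001*, 11010, 11101*
[col 1] -0101, 1-101, 101-1, 11-01
Prime implicants: -0101, 00010, 01000, 01011, 1-101, 10000, 101-1, 11-01, 11010

00010, 01000, 01011, 10000, 11010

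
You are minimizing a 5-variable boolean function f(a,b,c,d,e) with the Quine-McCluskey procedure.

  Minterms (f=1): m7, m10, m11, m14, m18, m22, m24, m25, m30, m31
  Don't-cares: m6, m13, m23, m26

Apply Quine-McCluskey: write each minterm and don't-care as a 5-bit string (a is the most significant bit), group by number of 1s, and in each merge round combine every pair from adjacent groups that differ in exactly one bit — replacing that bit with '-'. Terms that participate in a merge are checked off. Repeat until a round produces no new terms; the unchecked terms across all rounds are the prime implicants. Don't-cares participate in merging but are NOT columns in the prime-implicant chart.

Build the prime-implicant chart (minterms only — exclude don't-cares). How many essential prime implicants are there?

size-2^0 implicants → 00110(✓)  00111(✓)  01010(✓)  01011(✓)  01101  01110(✓)  10010(✓)  10110(✓)  10111(✓)  11000(✓)  11001(✓)  11010(✓)  11110(✓)  11111(✓)
size-2^1 implicants → -0110(✓)  -0111(✓)  -1010(✓)  -1110(✓)  0-110(✓)  0011-(✓)  01-10(✓)  0101-  1-010(✓)  1-110(✓)  1-111(✓)  10-10(✓)  1011-(✓)  11-10(✓)  110-0  1100-  1111-(✓)
size-2^2 implicants → --110  -011-  -1-10  1--10  1-11-
Unchecked terms (primes): --110, -011-, -1-10, 0101-, 01101, 1--10, 1-11-, 110-0, 1100-
Minterm coverage:
  m7 ⊆ -011- [E]
  m10 ⊆ -1-10,0101-
  m11 ⊆ 0101- [E]
  m14 ⊆ --110,-1-10
  m18 ⊆ 1--10 [E]
  m22 ⊆ --110,-011-,1--10,1-11-
  m24 ⊆ 110-0,1100-
  m25 ⊆ 1100- [E]
  m30 ⊆ --110,-1-10,1--10,1-11-
  m31 ⊆ 1-11- [E]
E = {-011-, 0101-, 1--10, 1-11-, 1100-}

5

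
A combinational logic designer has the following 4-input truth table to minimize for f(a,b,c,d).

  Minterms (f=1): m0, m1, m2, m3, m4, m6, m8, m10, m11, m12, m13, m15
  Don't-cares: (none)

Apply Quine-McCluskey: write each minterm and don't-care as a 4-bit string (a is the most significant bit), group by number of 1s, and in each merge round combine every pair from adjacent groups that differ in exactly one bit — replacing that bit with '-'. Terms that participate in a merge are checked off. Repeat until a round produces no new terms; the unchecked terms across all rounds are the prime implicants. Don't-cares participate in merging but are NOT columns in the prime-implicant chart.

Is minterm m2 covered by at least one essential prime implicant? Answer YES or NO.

size-2^0 implicants → 0000(✓)  0001(✓)  0010(✓)  0011(✓)  0100(✓)  0110(✓)  1000(✓)  1010(✓)  1011(✓)  1100(✓)  1101(✓)  1111(✓)
size-2^1 implicants → -000(✓)  -010(✓)  -011(✓)  -100(✓)  0-00(✓)  0-10(✓)  00-0(✓)  00-1(✓)  000-(✓)  001-(✓)  01-0(✓)  1-00(✓)  1-11  10-0(✓)  101-(✓)  11-1  110-
size-2^2 implicants → --00  -0-0  -01-  0--0  00--
Unchecked terms (primes): --00, -0-0, -01-, 0--0, 00--, 1-11, 11-1, 110-
Minterm coverage:
  m0 ⊆ --00,-0-0,0--0,00--
  m1 ⊆ 00-- [E]
  m2 ⊆ -0-0,-01-,0--0,00--
  m3 ⊆ -01-,00--
  m4 ⊆ --00,0--0
  m6 ⊆ 0--0 [E]
  m8 ⊆ --00,-0-0
  m10 ⊆ -0-0,-01-
  m11 ⊆ -01-,1-11
  m12 ⊆ --00,110-
  m13 ⊆ 11-1,110-
  m15 ⊆ 1-11,11-1
E = {0--0, 00--}

YES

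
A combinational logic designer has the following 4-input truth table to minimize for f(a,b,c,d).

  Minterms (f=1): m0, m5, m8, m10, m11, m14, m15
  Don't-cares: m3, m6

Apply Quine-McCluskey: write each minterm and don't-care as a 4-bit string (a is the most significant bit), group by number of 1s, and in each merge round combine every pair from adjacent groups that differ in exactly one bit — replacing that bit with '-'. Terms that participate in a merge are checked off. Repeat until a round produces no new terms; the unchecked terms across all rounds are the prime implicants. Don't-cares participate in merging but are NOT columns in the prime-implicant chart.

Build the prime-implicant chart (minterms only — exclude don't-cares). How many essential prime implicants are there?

3

[col 0] 0000*, 0011*, 0101, 0110*, 1000*, 1010*, 1011*, 1110*, 1111*
[col 1] -000, -011, -110, 1-10*, 1-11*, 10-0, 101-*, 111-*
[col 2] 1-1-
Prime implicants: -000, -011, -110, 0101, 1-1-, 10-0
PI chart (minterm → PIs covering it):
  0 | -000  (sole → essential)
  5 | 0101  (sole → essential)
  8 | -000,10-0
  10 | 1-1-,10-0
  11 | -011,1-1-
  14 | -110,1-1-
  15 | 1-1-  (sole → essential)
Essential prime implicants: -000, 0101, 1-1-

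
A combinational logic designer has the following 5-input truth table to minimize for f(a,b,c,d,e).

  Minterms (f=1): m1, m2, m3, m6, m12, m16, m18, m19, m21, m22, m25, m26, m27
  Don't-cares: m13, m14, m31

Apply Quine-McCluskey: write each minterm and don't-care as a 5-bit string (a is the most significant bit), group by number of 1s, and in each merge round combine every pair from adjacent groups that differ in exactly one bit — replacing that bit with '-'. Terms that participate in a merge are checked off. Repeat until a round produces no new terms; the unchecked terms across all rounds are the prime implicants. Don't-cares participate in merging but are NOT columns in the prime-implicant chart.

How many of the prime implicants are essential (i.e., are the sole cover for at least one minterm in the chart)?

6

size-2^0 implicants → 00001(✓)  00010(✓)  00011(✓)  00110(✓)  01100(✓)  01101(✓)  01110(✓)  10000(✓)  10010(✓)  10011(✓)  10101  10110(✓)  11001(✓)  11010(✓)  11011(✓)  11111(✓)
size-2^1 implicants → -0010(✓)  -0011(✓)  -0110(✓)  0-110  00-10(✓)  000-1  0001-(✓)  011-0  0110-  1-010(✓)  1-011(✓)  10-10(✓)  100-0  1001-(✓)  11-11  110-1  1101-(✓)
size-2^2 implicants → -0-10  -001-  1-01-
Unchecked terms (primes): -0-10, -001-, 0-110, 000-1, 011-0, 0110-, 1-01-, 100-0, 10101, 11-11, 110-1
Minterm coverage:
  m1 ⊆ 000-1 [E]
  m2 ⊆ -0-10,-001-
  m3 ⊆ -001-,000-1
  m6 ⊆ -0-10,0-110
  m12 ⊆ 011-0,0110-
  m16 ⊆ 100-0 [E]
  m18 ⊆ -0-10,-001-,1-01-,100-0
  m19 ⊆ -001-,1-01-
  m21 ⊆ 10101 [E]
  m22 ⊆ -0-10 [E]
  m25 ⊆ 110-1 [E]
  m26 ⊆ 1-01- [E]
  m27 ⊆ 1-01-,11-11,110-1
E = {-0-10, 000-1, 1-01-, 100-0, 10101, 110-1}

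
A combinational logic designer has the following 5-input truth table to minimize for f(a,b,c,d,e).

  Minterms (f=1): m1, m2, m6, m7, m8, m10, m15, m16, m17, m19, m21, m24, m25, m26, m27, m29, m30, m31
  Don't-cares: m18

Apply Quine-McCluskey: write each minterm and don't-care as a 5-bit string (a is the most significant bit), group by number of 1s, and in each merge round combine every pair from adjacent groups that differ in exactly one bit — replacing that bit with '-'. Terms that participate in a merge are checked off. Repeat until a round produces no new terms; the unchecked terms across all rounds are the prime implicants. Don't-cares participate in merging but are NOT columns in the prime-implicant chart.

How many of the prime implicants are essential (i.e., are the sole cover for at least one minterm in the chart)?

5

Round 0: 00001✓ 00010✓ 00110✓ 00111✓ 01000✓ 01010✓ 01111✓ 10000✓ 10001✓ 10010✓ 10011✓ 10101✓ 11000✓ 11001✓ 11010✓ 11011✓ 11101✓ 11110✓ 11111✓
Round 1: -0001 -0010✓ -1000✓ -1010✓ -1111 0-010✓ 0-111 00-10 0011- 010-0✓ 1-000✓ 1-001✓ 1-010✓ 1-011✓ 1-101✓ 10-01✓ 100-0✓ 100-1✓ 1000-✓ 1001-✓ 11-01✓ 11-10✓ 11-11✓ 110-0✓ 110-1✓ 1100-✓ 1101-✓ 111-1✓ 1111-✓
Round 2: --010 -10-0 1--01 1-0-0✓ 1-0-1✓ 1-00-✓ 1-01-✓ 100--✓ 11--1 11-1- 110--✓
Round 3: 1-0--
PIs = {--010, -0001, -10-0, -1111, 0-111, 00-10, 0011-, 1--01, 1-0--, 11--1, 11-1-}
Coverage chart:
  m1: -0001 ←essential
  m2: --010,00-10
  m6: 00-10,0011-
  m7: 0-111,0011-
  m8: -10-0 ←essential
  m10: --010,-10-0
  m15: -1111,0-111
  m16: 1-0-- ←essential
  m17: -0001,1--01,1-0--
  m19: 1-0-- ←essential
  m21: 1--01 ←essential
  m24: -10-0,1-0--
  m25: 1--01,1-0--,11--1
  m26: --010,-10-0,1-0--,11-1-
  m27: 1-0--,11--1,11-1-
  m29: 1--01,11--1
  m30: 11-1- ←essential
  m31: -1111,11--1,11-1-
Essential: -0001, -10-0, 1--01, 1-0--, 11-1-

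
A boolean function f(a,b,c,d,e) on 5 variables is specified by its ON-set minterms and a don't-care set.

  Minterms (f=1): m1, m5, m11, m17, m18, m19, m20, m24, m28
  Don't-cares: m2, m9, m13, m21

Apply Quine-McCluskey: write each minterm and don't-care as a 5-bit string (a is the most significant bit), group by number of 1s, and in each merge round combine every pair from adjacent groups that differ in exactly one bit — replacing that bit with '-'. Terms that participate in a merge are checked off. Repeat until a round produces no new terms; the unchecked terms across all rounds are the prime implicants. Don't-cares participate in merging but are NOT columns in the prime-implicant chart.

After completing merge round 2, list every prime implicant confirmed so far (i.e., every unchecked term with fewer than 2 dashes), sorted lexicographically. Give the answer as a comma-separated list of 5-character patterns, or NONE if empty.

-0010, 010-1, 1-100, 100-1, 1001-, 1010-, 11-00

Round 0: 00001✓ 00010✓ 00101✓ 01001✓ 01011✓ 01101✓ 10001✓ 10010✓ 10011✓ 10100✓ 10101✓ 11000✓ 11100✓
Round 1: -0001✓ -0010 -0101✓ 0-001✓ 0-101✓ 00-01✓ 01-01✓ 010-1 1-100 10-01✓ 100-1 1001- 1010- 11-00
Round 2: -0-01 0--01
PIs = {-0-01, -0010, 0--01, 010-1, 1-100, 100-1, 1001-, 1010-, 11-00}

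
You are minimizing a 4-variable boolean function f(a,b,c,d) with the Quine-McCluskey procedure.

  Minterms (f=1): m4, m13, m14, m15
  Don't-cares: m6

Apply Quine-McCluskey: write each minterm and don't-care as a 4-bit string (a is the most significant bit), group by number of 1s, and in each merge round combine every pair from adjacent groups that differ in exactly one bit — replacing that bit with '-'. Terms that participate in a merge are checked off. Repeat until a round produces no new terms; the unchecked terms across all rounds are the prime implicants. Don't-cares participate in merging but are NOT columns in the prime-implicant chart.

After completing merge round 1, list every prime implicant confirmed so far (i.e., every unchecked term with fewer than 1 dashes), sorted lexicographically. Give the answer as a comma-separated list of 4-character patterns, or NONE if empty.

NONE

Round 0: 0100✓ 0110✓ 1101✓ 1110✓ 1111✓
Round 1: -110 01-0 11-1 111-
PIs = {-110, 01-0, 11-1, 111-}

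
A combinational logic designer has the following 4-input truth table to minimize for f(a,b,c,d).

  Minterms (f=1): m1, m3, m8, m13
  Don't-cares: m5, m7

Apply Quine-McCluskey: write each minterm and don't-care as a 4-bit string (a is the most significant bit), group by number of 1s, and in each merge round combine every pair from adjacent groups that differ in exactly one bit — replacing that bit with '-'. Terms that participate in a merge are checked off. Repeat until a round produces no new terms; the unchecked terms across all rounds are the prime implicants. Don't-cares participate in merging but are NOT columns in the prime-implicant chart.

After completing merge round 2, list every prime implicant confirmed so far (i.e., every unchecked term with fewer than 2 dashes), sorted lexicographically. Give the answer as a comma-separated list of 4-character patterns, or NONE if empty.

[col 0] 0001*, 0011*, 0101*, 0111*, 1000, 1101*
[col 1] -101, 0-01*, 0-11*, 00-1*, 01-1*
[col 2] 0--1
Prime implicants: -101, 0--1, 1000

-101, 1000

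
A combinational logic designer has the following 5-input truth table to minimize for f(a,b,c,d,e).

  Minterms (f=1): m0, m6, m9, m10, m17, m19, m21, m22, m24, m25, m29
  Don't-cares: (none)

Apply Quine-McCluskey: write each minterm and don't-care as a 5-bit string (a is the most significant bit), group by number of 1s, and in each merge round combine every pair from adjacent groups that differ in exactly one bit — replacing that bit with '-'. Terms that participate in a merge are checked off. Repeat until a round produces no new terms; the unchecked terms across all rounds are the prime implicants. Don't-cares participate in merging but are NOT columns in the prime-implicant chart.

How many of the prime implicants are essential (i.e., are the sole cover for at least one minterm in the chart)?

Round 0: 00000 00110✓ 01001✓ 01010 10001✓ 10011✓ 10101✓ 10110✓ 11000✓ 11001✓ 11101✓
Round 1: -0110 -1001 1-001✓ 1-101✓ 10-01✓ 100-1 11-01✓ 1100-
Round 2: 1--01
PIs = {-0110, -1001, 00000, 01010, 1--01, 100-1, 1100-}
Coverage chart:
  m0: 00000 ←essential
  m6: -0110 ←essential
  m9: -1001 ←essential
  m10: 01010 ←essential
  m17: 1--01,100-1
  m19: 100-1 ←essential
  m21: 1--01 ←essential
  m22: -0110 ←essential
  m24: 1100- ←essential
  m25: -1001,1--01,1100-
  m29: 1--01 ←essential
Essential: -0110, -1001, 00000, 01010, 1--01, 100-1, 1100-

7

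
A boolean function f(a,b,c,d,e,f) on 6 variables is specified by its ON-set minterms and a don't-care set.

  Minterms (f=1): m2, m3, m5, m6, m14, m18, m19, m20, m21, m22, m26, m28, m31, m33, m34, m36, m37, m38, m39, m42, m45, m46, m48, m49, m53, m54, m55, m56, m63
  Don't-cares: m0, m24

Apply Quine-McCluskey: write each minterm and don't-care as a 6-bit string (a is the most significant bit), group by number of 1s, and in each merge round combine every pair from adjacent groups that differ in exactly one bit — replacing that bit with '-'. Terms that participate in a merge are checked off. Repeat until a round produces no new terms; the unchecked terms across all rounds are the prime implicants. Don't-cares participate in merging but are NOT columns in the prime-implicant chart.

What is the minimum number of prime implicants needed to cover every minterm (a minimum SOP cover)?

size-2^0 implicants → 000000(✓)  000010(✓)  000011(✓)  000101(✓)  000110(✓)  001110(✓)  010010(✓)  010011(✓)  010100(✓)  010101(✓)  010110(✓)  011000(✓)  011010(✓)  011100(✓)  011111(✓)  100001(✓)  100010(✓)  100100(✓)  100101(✓)  100110(✓)  100111(✓)  101010(✓)  101101(✓)  101110(✓)  110000(✓)  110001(✓)  110101(✓)  110110(✓)  110111(✓)  111000(✓)  111111(✓)
size-2^1 implicants → -00010(✓)  -00101(✓)  -00110(✓)  -01110(✓)  -10101(✓)  -10110(✓)  -11000  -11111  0-0010(✓)  0-0011(✓)  0-0101(✓)  0-0110(✓)  00-110(✓)  000-10(✓)  0000-0  00001-(✓)  01-010  01-100  010-10(✓)  01001-(✓)  0101-0  01010-  011-00  0110-0  1-0001(✓)  1-0101(✓)  1-0110(✓)  1-0111(✓)  10-010(✓)  10-101  10-110(✓)  100-01(✓)  100-10(✓)  1001-0(✓)  1001-1(✓)  10010-(✓)  10011-(✓)  101-10(✓)  11-000  11-111  110-01(✓)  11000-  1101-1(✓)  11011-(✓)
size-2^2 implicants → --0101  --0110  -0-110  -00-10  0-0-10  0-001-  1-0-01  1-01-1  1-011-  10--10  1001--
Unchecked terms (primes): --0101, --0110, -0-110, -00-10, -11000, -11111, 0-0-10, 0-001-, 0000-0, 01-010, 01-100, 0101-0, 01010-, 011-00, 0110-0, 1-0-01, 1-01-1, 1-011-, 10--10, 10-101, 1001--, 11-000, 11-111, 11000-
Minterm coverage:
  m2 ⊆ -00-10,0-0-10,0-001-,0000-0
  m3 ⊆ 0-001- [E]
  m5 ⊆ --0101 [E]
  m6 ⊆ --0110,-0-110,-00-10,0-0-10
  m14 ⊆ -0-110 [E]
  m18 ⊆ 0-0-10,0-001-,01-010
  m19 ⊆ 0-001- [E]
  m20 ⊆ 01-100,0101-0,01010-
  m21 ⊆ --0101,01010-
  m22 ⊆ --0110,0-0-10,0101-0
  m26 ⊆ 01-010,0110-0
  m28 ⊆ 01-100,011-00
  m31 ⊆ -11111 [E]
  m33 ⊆ 1-0-01 [E]
  m34 ⊆ -00-10,10--10
  m36 ⊆ 1001-- [E]
  m37 ⊆ --0101,1-0-01,1-01-1,10-101,1001--
  m38 ⊆ --0110,-0-110,-00-10,1-011-,10--10,1001--
  m39 ⊆ 1-01-1,1-011-,1001--
  m42 ⊆ 10--10 [E]
  m45 ⊆ 10-101 [E]
  m46 ⊆ -0-110,10--10
  m48 ⊆ 11-000,11000-
  m49 ⊆ 1-0-01,11000-
  m53 ⊆ --0101,1-0-01,1-01-1
  m54 ⊆ --0110,1-011-
  m55 ⊆ 1-01-1,1-011-,11-111
  m56 ⊆ -11000,11-000
  m63 ⊆ -11111,11-111
E = {--0101, -0-110, -11111, 0-001-, 1-0-01, 10--10, 10-101, 1001--}
Petrick residual → --0110, 01-010, 01-100, 1-01-1, 11-000
Cover = c'de'f + c'def' + b'def' + bcdef + a'c'd'e + a'bd'ef' + a'bde'f' + ac'e'f + ac'df + ab'ef' + ab'de'f + ab'c'd + abd'e'f'  |cover|=13

13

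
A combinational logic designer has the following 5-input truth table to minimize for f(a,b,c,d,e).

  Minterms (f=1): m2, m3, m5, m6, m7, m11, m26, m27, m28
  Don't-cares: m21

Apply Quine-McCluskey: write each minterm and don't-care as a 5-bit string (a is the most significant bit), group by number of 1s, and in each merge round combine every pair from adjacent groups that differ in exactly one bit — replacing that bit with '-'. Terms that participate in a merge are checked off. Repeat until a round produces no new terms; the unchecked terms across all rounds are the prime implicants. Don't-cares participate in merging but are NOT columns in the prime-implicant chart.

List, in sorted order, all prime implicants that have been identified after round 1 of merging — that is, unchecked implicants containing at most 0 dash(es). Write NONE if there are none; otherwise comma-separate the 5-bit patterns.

Round 0: 00010✓ 00011✓ 00101✓ 00110✓ 00111✓ 01011✓ 10101✓ 11010✓ 11011✓ 11100
Round 1: -0101 -1011 0-011 00-10✓ 00-11✓ 0001-✓ 001-1 0011-✓ 1101-
Round 2: 00-1-
PIs = {-0101, -1011, 0-011, 00-1-, 001-1, 1101-, 11100}

11100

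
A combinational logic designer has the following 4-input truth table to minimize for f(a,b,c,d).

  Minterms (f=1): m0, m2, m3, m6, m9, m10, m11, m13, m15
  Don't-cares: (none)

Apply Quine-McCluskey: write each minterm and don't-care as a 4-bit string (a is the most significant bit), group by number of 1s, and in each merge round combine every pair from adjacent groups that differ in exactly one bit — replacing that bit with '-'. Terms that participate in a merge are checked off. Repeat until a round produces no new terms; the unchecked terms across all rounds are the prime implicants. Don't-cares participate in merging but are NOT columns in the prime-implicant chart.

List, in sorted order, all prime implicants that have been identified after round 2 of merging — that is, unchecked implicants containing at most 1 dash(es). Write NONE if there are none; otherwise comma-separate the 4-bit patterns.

0-10, 00-0

Round 0: 0000✓ 0010✓ 0011✓ 0110✓ 1001✓ 1010✓ 1011✓ 1101✓ 1111✓
Round 1: -010✓ -011✓ 0-10 00-0 001-✓ 1-01✓ 1-11✓ 10-1✓ 101-✓ 11-1✓
Round 2: -01- 1--1
PIs = {-01-, 0-10, 00-0, 1--1}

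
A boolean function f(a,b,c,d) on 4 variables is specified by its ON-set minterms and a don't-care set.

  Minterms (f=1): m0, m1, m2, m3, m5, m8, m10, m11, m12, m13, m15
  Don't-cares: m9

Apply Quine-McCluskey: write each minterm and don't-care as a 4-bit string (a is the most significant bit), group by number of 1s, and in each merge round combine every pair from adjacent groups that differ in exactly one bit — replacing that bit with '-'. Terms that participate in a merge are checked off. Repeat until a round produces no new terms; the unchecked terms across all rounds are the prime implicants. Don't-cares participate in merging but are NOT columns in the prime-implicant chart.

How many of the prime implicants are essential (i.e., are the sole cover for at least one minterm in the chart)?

size-2^0 implicants → 0000(✓)  0001(✓)  0010(✓)  0011(✓)  0101(✓)  1000(✓)  1001(✓)  1010(✓)  1011(✓)  1100(✓)  1101(✓)  1111(✓)
size-2^1 implicants → -000(✓)  -001(✓)  -010(✓)  -011(✓)  -101(✓)  0-01(✓)  00-0(✓)  00-1(✓)  000-(✓)  001-(✓)  1-00(✓)  1-01(✓)  1-11(✓)  10-0(✓)  10-1(✓)  100-(✓)  101-(✓)  11-1(✓)  110-(✓)
size-2^2 implicants → --01  -0-0(✓)  -0-1(✓)  -00-(✓)  -01-(✓)  00--(✓)  1--1  1-0-  10--(✓)
size-2^3 implicants → -0--
Unchecked terms (primes): --01, -0--, 1--1, 1-0-
Minterm coverage:
  m0 ⊆ -0-- [E]
  m1 ⊆ --01,-0--
  m2 ⊆ -0-- [E]
  m3 ⊆ -0-- [E]
  m5 ⊆ --01 [E]
  m8 ⊆ -0--,1-0-
  m10 ⊆ -0-- [E]
  m11 ⊆ -0--,1--1
  m12 ⊆ 1-0- [E]
  m13 ⊆ --01,1--1,1-0-
  m15 ⊆ 1--1 [E]
E = {--01, -0--, 1--1, 1-0-}

4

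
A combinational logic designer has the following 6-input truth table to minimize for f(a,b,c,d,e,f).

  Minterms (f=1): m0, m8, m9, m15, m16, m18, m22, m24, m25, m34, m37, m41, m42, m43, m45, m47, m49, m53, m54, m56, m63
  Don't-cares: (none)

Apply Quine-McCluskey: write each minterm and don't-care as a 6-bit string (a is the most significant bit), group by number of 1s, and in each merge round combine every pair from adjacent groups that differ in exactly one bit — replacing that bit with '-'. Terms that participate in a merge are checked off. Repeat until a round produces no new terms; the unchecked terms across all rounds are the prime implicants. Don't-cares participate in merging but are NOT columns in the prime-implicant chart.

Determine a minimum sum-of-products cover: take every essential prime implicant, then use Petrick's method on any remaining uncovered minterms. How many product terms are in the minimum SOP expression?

size-2^0 implicants → 000000(✓)  001000(✓)  001001(✓)  001111(✓)  010000(✓)  010010(✓)  010110(✓)  011000(✓)  011001(✓)  100010(✓)  100101(✓)  101001(✓)  101010(✓)  101011(✓)  101101(✓)  101111(✓)  110001(✓)  110101(✓)  110110(✓)  111000(✓)  111111(✓)
size-2^1 implicants → -01001  -01111  -10110  -11000  0-0000(✓)  0-1000(✓)  0-1001(✓)  00-000(✓)  00100-(✓)  01-000(✓)  010-10  0100-0  01100-(✓)  1-0101  1-1111  10-010  10-101  101-01(✓)  101-11(✓)  1010-1(✓)  10101-  1011-1(✓)  110-01
size-2^2 implicants → 0--000  0-100-  101--1
Unchecked terms (primes): -01001, -01111, -10110, -11000, 0--000, 0-100-, 010-10, 0100-0, 1-0101, 1-1111, 10-010, 10-101, 101--1, 10101-, 110-01
Minterm coverage:
  m0 ⊆ 0--000 [E]
  m8 ⊆ 0--000,0-100-
  m9 ⊆ -01001,0-100-
  m15 ⊆ -01111 [E]
  m16 ⊆ 0--000,0100-0
  m18 ⊆ 010-10,0100-0
  m22 ⊆ -10110,010-10
  m24 ⊆ -11000,0--000,0-100-
  m25 ⊆ 0-100- [E]
  m34 ⊆ 10-010 [E]
  m37 ⊆ 1-0101,10-101
  m41 ⊆ -01001,101--1
  m42 ⊆ 10-010,10101-
  m43 ⊆ 101--1,10101-
  m45 ⊆ 10-101,101--1
  m47 ⊆ -01111,1-1111,101--1
  m49 ⊆ 110-01 [E]
  m53 ⊆ 1-0101,110-01
  m54 ⊆ -10110 [E]
  m56 ⊆ -11000 [E]
  m63 ⊆ 1-1111 [E]
E = {-01111, -10110, -11000, 0--000, 0-100-, 1-1111, 10-010, 110-01}
Petrick residual → 010-10, 1-0101, 101--1
Cover = b'cdef + bc'def' + bcd'e'f' + a'd'e'f' + a'cd'e' + a'bc'ef' + ac'de'f + acdef + ab'd'ef' + ab'cf + abc'e'f  |cover|=11

11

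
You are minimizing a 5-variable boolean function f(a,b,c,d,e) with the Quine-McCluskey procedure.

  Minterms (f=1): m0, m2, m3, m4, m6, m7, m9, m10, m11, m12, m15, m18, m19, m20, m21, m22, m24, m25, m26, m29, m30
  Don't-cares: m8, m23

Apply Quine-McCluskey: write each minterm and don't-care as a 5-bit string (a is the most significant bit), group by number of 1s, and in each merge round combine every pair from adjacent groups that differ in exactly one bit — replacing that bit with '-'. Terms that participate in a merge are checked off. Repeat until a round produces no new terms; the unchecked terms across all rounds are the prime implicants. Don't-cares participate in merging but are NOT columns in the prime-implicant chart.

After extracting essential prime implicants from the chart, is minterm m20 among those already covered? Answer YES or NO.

NO

size-2^0 implicants → 00000(✓)  00010(✓)  00011(✓)  00100(✓)  00110(✓)  00111(✓)  01000(✓)  01001(✓)  01010(✓)  01011(✓)  01100(✓)  01111(✓)  10010(✓)  10011(✓)  10100(✓)  10101(✓)  10110(✓)  10111(✓)  11000(✓)  11001(✓)  11010(✓)  11101(✓)  11110(✓)
size-2^1 implicants → -0010(✓)  -0011(✓)  -0100(✓)  -0110(✓)  -0111(✓)  -1000(✓)  -1001(✓)  -1010(✓)  0-000(✓)  0-010(✓)  0-011(✓)  0-100(✓)  0-111(✓)  00-00(✓)  00-10(✓)  00-11(✓)  000-0(✓)  0001-(✓)  001-0(✓)  0011-(✓)  01-00(✓)  01-11(✓)  010-0(✓)  010-1(✓)  0100-(✓)  0101-(✓)  1-010(✓)  1-101  1-110(✓)  10-10(✓)  10-11(✓)  1001-(✓)  101-0(✓)  101-1(✓)  1010-(✓)  1011-(✓)  11-01  11-10(✓)  110-0(✓)  1100-(✓)
size-2^2 implicants → --010  -0-10(✓)  -0-11(✓)  -001-(✓)  -01-0  -011-(✓)  -10-0  -100-  0--00  0--11  0-0-0  0-01-  00--0  00-1-(✓)  010--  1--10  10-1-(✓)  101--
size-2^3 implicants → -0-1-
Unchecked terms (primes): --010, -0-1-, -01-0, -10-0, -100-, 0--00, 0--11, 0-0-0, 0-01-, 00--0, 010--, 1--10, 1-101, 101--, 11-01
Minterm coverage:
  m0 ⊆ 0--00,0-0-0,00--0
  m2 ⊆ --010,-0-1-,0-0-0,0-01-,00--0
  m3 ⊆ -0-1-,0--11,0-01-
  m4 ⊆ -01-0,0--00,00--0
  m6 ⊆ -0-1-,-01-0,00--0
  m7 ⊆ -0-1-,0--11
  m9 ⊆ -100-,010--
  m10 ⊆ --010,-10-0,0-0-0,0-01-,010--
  m11 ⊆ 0--11,0-01-,010--
  m12 ⊆ 0--00 [E]
  m15 ⊆ 0--11 [E]
  m18 ⊆ --010,-0-1-,1--10
  m19 ⊆ -0-1- [E]
  m20 ⊆ -01-0,101--
  m21 ⊆ 1-101,101--
  m22 ⊆ -0-1-,-01-0,1--10,101--
  m24 ⊆ -10-0,-100-
  m25 ⊆ -100-,11-01
  m26 ⊆ --010,-10-0,1--10
  m29 ⊆ 1-101,11-01
  m30 ⊆ 1--10 [E]
E = {-0-1-, 0--00, 0--11, 1--10}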